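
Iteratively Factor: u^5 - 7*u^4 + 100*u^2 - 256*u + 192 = (u + 4)*(u^4 - 11*u^3 + 44*u^2 - 76*u + 48) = (u - 2)*(u + 4)*(u^3 - 9*u^2 + 26*u - 24) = (u - 4)*(u - 2)*(u + 4)*(u^2 - 5*u + 6) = (u - 4)*(u - 3)*(u - 2)*(u + 4)*(u - 2)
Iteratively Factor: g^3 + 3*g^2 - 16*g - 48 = (g - 4)*(g^2 + 7*g + 12) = (g - 4)*(g + 3)*(g + 4)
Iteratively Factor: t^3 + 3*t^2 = (t + 3)*(t^2) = t*(t + 3)*(t)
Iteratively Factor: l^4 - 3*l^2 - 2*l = (l + 1)*(l^3 - l^2 - 2*l) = l*(l + 1)*(l^2 - l - 2) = l*(l - 2)*(l + 1)*(l + 1)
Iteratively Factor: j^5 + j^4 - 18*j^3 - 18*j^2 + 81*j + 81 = (j + 3)*(j^4 - 2*j^3 - 12*j^2 + 18*j + 27) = (j - 3)*(j + 3)*(j^3 + j^2 - 9*j - 9) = (j - 3)*(j + 3)^2*(j^2 - 2*j - 3) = (j - 3)^2*(j + 3)^2*(j + 1)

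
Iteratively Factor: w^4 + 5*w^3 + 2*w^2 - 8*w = (w + 4)*(w^3 + w^2 - 2*w) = (w + 2)*(w + 4)*(w^2 - w) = (w - 1)*(w + 2)*(w + 4)*(w)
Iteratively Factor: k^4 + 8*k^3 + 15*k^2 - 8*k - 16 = (k - 1)*(k^3 + 9*k^2 + 24*k + 16) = (k - 1)*(k + 1)*(k^2 + 8*k + 16) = (k - 1)*(k + 1)*(k + 4)*(k + 4)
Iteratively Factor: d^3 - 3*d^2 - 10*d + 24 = (d + 3)*(d^2 - 6*d + 8) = (d - 4)*(d + 3)*(d - 2)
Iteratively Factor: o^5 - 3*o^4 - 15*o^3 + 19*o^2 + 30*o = (o - 5)*(o^4 + 2*o^3 - 5*o^2 - 6*o) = (o - 5)*(o + 1)*(o^3 + o^2 - 6*o) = (o - 5)*(o - 2)*(o + 1)*(o^2 + 3*o) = o*(o - 5)*(o - 2)*(o + 1)*(o + 3)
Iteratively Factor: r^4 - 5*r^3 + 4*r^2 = (r)*(r^3 - 5*r^2 + 4*r) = r^2*(r^2 - 5*r + 4) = r^2*(r - 4)*(r - 1)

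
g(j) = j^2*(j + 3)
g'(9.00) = 297.00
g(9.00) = 972.00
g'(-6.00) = 72.00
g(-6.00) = -108.00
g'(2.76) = 39.41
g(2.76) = 43.88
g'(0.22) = 1.47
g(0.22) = 0.16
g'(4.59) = 90.74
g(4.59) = 159.91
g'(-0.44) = -2.06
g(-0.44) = 0.50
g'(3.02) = 45.48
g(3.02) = 54.90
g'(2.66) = 37.19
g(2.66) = 40.05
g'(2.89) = 42.40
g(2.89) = 49.19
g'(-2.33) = 2.31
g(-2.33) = 3.64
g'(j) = j^2 + 2*j*(j + 3) = 3*j*(j + 2)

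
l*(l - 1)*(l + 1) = l^3 - l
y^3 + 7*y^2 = y^2*(y + 7)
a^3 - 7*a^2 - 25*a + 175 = (a - 7)*(a - 5)*(a + 5)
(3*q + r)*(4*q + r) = 12*q^2 + 7*q*r + r^2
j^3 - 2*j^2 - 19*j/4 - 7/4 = (j - 7/2)*(j + 1/2)*(j + 1)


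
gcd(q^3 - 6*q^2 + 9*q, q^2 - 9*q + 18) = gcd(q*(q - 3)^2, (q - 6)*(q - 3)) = q - 3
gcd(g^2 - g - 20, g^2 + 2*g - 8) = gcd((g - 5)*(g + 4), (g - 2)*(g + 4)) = g + 4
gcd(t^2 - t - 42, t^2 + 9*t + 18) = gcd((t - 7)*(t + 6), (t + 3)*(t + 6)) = t + 6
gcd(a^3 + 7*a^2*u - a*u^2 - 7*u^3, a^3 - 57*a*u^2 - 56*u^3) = a^2 + 8*a*u + 7*u^2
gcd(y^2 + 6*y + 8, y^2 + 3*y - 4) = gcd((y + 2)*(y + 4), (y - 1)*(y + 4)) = y + 4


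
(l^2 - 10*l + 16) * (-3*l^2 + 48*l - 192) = -3*l^4 + 78*l^3 - 720*l^2 + 2688*l - 3072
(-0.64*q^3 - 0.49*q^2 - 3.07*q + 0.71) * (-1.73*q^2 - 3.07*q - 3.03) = 1.1072*q^5 + 2.8125*q^4 + 8.7546*q^3 + 9.6813*q^2 + 7.1224*q - 2.1513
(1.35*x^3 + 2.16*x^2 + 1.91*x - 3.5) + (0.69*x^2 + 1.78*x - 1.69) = 1.35*x^3 + 2.85*x^2 + 3.69*x - 5.19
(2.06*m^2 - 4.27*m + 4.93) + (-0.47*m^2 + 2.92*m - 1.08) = 1.59*m^2 - 1.35*m + 3.85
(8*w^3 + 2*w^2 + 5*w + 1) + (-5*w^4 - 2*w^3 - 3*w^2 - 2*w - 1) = -5*w^4 + 6*w^3 - w^2 + 3*w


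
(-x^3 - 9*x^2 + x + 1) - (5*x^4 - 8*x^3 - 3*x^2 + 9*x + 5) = -5*x^4 + 7*x^3 - 6*x^2 - 8*x - 4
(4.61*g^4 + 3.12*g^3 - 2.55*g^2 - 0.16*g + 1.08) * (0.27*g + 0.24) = 1.2447*g^5 + 1.9488*g^4 + 0.0603*g^3 - 0.6552*g^2 + 0.2532*g + 0.2592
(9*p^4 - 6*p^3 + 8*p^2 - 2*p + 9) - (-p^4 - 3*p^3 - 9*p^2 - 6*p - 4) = 10*p^4 - 3*p^3 + 17*p^2 + 4*p + 13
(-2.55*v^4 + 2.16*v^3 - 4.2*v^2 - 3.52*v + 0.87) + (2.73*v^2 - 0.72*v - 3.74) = -2.55*v^4 + 2.16*v^3 - 1.47*v^2 - 4.24*v - 2.87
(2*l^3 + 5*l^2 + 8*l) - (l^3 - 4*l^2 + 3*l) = l^3 + 9*l^2 + 5*l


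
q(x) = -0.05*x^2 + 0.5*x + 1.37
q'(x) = 0.5 - 0.1*x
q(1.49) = 2.00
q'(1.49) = 0.35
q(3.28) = 2.47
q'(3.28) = 0.17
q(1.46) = 1.99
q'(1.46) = 0.35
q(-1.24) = 0.67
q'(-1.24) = 0.62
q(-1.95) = 0.20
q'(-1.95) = 0.70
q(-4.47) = -1.86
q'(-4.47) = 0.95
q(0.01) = 1.37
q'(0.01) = 0.50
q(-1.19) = 0.70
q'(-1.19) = 0.62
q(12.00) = 0.17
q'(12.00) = -0.70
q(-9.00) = -7.18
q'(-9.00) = 1.40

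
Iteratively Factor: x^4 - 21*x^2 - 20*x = (x - 5)*(x^3 + 5*x^2 + 4*x) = (x - 5)*(x + 4)*(x^2 + x) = x*(x - 5)*(x + 4)*(x + 1)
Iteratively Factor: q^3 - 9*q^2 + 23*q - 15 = (q - 1)*(q^2 - 8*q + 15) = (q - 5)*(q - 1)*(q - 3)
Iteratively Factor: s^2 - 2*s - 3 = (s - 3)*(s + 1)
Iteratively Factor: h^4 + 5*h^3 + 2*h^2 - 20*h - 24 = (h + 2)*(h^3 + 3*h^2 - 4*h - 12) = (h + 2)^2*(h^2 + h - 6) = (h + 2)^2*(h + 3)*(h - 2)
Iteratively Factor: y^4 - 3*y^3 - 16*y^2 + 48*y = (y - 3)*(y^3 - 16*y) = (y - 4)*(y - 3)*(y^2 + 4*y) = (y - 4)*(y - 3)*(y + 4)*(y)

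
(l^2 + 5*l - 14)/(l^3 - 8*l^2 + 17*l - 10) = (l + 7)/(l^2 - 6*l + 5)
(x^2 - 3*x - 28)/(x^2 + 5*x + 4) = (x - 7)/(x + 1)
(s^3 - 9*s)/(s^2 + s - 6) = s*(s - 3)/(s - 2)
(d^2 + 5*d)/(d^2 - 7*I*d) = (d + 5)/(d - 7*I)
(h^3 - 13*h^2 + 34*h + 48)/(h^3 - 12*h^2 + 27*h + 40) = (h - 6)/(h - 5)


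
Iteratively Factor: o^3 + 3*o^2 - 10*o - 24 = (o + 2)*(o^2 + o - 12) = (o - 3)*(o + 2)*(o + 4)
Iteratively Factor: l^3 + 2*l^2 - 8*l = (l)*(l^2 + 2*l - 8) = l*(l + 4)*(l - 2)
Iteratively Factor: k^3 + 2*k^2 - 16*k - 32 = (k + 4)*(k^2 - 2*k - 8) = (k + 2)*(k + 4)*(k - 4)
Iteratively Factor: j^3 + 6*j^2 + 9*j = (j + 3)*(j^2 + 3*j) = (j + 3)^2*(j)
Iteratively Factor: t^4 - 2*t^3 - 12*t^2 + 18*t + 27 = (t + 3)*(t^3 - 5*t^2 + 3*t + 9) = (t - 3)*(t + 3)*(t^2 - 2*t - 3) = (t - 3)*(t + 1)*(t + 3)*(t - 3)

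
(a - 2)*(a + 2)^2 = a^3 + 2*a^2 - 4*a - 8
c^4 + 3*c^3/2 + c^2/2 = c^2*(c + 1/2)*(c + 1)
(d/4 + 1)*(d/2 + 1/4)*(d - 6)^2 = d^4/8 - 15*d^3/16 - 2*d^2 + 69*d/4 + 9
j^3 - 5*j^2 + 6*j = j*(j - 3)*(j - 2)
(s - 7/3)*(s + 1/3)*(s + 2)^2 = s^4 + 2*s^3 - 43*s^2/9 - 100*s/9 - 28/9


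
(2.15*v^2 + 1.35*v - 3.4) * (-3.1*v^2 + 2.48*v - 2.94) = -6.665*v^4 + 1.147*v^3 + 7.567*v^2 - 12.401*v + 9.996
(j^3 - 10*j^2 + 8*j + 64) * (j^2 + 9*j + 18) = j^5 - j^4 - 64*j^3 - 44*j^2 + 720*j + 1152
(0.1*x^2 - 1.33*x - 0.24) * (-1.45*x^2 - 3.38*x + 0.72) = -0.145*x^4 + 1.5905*x^3 + 4.9154*x^2 - 0.1464*x - 0.1728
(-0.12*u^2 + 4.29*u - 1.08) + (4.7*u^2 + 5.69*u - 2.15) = 4.58*u^2 + 9.98*u - 3.23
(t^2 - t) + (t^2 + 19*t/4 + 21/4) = 2*t^2 + 15*t/4 + 21/4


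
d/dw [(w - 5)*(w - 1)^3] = 4*(w - 4)*(w - 1)^2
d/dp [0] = 0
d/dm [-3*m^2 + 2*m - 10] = 2 - 6*m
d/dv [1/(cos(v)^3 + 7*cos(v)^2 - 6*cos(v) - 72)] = (3*cos(v)^2 + 14*cos(v) - 6)*sin(v)/(cos(v)^3 + 7*cos(v)^2 - 6*cos(v) - 72)^2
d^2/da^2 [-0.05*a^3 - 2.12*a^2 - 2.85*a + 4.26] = -0.3*a - 4.24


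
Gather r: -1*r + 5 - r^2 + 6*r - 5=-r^2 + 5*r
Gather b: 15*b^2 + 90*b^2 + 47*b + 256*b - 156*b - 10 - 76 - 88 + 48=105*b^2 + 147*b - 126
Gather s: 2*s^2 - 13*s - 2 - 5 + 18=2*s^2 - 13*s + 11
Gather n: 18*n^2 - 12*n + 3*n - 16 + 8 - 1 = 18*n^2 - 9*n - 9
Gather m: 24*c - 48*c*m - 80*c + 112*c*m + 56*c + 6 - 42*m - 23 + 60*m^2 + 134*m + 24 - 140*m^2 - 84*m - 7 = -80*m^2 + m*(64*c + 8)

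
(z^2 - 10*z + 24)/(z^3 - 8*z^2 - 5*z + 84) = (z - 6)/(z^2 - 4*z - 21)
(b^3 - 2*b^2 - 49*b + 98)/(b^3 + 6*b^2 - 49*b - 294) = (b - 2)/(b + 6)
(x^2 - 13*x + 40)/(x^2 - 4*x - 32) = (x - 5)/(x + 4)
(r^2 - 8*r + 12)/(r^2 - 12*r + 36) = (r - 2)/(r - 6)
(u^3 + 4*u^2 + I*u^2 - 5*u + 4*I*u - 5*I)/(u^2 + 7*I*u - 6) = (u^2 + 4*u - 5)/(u + 6*I)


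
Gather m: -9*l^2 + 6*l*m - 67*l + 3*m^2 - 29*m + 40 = -9*l^2 - 67*l + 3*m^2 + m*(6*l - 29) + 40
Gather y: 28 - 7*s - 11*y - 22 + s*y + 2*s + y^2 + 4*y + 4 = -5*s + y^2 + y*(s - 7) + 10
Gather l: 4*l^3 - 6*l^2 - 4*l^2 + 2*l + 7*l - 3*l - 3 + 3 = 4*l^3 - 10*l^2 + 6*l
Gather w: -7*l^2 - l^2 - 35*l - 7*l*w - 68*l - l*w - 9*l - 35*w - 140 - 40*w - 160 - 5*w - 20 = -8*l^2 - 112*l + w*(-8*l - 80) - 320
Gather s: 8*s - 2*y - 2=8*s - 2*y - 2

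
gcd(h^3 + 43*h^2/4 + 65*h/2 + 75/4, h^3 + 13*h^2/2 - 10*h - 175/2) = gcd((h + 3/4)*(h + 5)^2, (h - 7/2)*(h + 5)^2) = h^2 + 10*h + 25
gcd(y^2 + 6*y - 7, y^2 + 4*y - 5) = y - 1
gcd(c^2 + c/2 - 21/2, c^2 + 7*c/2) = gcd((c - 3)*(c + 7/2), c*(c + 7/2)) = c + 7/2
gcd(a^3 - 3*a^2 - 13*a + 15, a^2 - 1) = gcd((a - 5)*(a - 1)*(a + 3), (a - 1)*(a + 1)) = a - 1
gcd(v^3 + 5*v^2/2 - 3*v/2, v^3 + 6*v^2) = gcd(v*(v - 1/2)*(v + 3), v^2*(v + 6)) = v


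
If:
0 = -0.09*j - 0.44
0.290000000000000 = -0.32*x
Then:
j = -4.89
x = -0.91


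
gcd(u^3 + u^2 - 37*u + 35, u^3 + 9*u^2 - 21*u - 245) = u^2 + 2*u - 35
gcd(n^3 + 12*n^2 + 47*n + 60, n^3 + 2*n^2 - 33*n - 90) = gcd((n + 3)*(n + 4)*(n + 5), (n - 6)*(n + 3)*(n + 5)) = n^2 + 8*n + 15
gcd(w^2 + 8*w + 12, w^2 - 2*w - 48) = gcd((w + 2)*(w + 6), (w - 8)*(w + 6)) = w + 6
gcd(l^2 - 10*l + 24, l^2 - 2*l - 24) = l - 6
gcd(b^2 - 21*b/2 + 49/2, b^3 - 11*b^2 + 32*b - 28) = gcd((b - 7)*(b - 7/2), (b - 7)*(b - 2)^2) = b - 7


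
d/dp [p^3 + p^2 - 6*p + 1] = 3*p^2 + 2*p - 6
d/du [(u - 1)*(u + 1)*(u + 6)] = 3*u^2 + 12*u - 1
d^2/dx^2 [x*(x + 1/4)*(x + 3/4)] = 6*x + 2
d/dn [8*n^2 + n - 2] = 16*n + 1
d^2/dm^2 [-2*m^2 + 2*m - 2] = -4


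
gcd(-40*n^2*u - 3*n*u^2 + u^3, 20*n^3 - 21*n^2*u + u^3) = 5*n + u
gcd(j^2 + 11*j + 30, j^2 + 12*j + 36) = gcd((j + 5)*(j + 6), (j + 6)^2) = j + 6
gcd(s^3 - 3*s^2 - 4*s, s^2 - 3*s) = s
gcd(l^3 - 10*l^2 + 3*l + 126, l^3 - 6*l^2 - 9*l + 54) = l^2 - 3*l - 18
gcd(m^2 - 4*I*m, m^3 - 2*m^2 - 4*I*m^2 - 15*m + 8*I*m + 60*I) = m - 4*I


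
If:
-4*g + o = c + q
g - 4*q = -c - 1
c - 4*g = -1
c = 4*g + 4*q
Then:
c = -9/5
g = -1/5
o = -57/20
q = -1/4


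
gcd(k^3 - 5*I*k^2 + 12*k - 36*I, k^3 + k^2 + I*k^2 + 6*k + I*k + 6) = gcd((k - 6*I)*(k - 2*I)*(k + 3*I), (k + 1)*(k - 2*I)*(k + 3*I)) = k^2 + I*k + 6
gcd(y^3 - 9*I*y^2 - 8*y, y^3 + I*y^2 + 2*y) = y^2 - I*y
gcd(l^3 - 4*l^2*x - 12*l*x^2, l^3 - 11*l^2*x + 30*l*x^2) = -l^2 + 6*l*x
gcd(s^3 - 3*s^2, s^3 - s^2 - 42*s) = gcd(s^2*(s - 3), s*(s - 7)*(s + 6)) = s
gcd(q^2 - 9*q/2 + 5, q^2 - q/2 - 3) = q - 2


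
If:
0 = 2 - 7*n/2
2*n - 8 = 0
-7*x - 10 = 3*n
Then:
No Solution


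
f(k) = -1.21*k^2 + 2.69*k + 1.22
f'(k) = 2.69 - 2.42*k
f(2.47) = 0.48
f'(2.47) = -3.29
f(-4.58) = -36.48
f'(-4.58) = 13.77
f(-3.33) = -21.16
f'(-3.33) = 10.75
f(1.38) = 2.63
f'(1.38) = -0.65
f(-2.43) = -12.46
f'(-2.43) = 8.57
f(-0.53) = -0.55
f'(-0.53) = 3.97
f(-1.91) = -8.33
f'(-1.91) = 7.31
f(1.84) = 2.07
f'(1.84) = -1.76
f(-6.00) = -58.48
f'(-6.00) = 17.21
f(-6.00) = -58.48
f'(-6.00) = 17.21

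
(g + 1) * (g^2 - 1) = g^3 + g^2 - g - 1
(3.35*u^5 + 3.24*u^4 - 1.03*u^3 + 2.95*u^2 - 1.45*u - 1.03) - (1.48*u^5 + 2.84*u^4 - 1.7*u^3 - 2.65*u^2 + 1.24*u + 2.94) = 1.87*u^5 + 0.4*u^4 + 0.67*u^3 + 5.6*u^2 - 2.69*u - 3.97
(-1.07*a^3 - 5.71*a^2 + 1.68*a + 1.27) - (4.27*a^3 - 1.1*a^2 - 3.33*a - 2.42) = -5.34*a^3 - 4.61*a^2 + 5.01*a + 3.69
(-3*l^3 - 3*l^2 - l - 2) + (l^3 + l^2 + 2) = -2*l^3 - 2*l^2 - l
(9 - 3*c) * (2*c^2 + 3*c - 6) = -6*c^3 + 9*c^2 + 45*c - 54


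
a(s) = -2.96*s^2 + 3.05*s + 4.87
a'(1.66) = -6.78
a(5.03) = -54.68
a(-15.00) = -706.88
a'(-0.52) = 6.13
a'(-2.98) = 20.69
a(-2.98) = -30.50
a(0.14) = 5.24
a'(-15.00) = 91.85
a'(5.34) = -28.56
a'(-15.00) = 91.85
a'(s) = 3.05 - 5.92*s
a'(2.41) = -11.22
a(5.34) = -63.25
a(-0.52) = 2.48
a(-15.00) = -706.88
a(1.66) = 1.78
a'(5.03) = -26.73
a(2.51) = -6.12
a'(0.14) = 2.22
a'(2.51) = -11.81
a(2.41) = -4.97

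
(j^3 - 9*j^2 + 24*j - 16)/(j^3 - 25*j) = (j^3 - 9*j^2 + 24*j - 16)/(j*(j^2 - 25))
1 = 1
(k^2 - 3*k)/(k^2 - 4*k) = (k - 3)/(k - 4)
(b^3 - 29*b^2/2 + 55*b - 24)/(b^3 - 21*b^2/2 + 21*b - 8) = (b - 6)/(b - 2)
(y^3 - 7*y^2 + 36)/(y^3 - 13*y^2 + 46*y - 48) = (y^2 - 4*y - 12)/(y^2 - 10*y + 16)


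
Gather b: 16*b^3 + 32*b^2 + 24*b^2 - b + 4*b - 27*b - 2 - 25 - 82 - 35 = 16*b^3 + 56*b^2 - 24*b - 144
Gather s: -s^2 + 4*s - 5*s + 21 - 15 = -s^2 - s + 6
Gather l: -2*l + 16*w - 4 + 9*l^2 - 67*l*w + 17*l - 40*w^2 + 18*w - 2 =9*l^2 + l*(15 - 67*w) - 40*w^2 + 34*w - 6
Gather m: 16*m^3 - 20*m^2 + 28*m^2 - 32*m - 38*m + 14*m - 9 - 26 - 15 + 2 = 16*m^3 + 8*m^2 - 56*m - 48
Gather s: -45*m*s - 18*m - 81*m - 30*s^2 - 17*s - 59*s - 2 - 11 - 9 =-99*m - 30*s^2 + s*(-45*m - 76) - 22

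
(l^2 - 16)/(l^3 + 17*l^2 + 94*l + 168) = (l - 4)/(l^2 + 13*l + 42)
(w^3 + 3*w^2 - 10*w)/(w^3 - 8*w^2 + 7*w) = (w^2 + 3*w - 10)/(w^2 - 8*w + 7)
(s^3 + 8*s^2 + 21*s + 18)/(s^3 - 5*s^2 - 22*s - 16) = (s^2 + 6*s + 9)/(s^2 - 7*s - 8)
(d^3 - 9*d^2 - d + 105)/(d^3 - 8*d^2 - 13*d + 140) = (d + 3)/(d + 4)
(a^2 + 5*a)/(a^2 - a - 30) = a/(a - 6)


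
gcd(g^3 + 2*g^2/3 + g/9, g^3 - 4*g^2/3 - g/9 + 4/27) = g + 1/3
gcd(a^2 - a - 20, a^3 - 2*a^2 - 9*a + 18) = 1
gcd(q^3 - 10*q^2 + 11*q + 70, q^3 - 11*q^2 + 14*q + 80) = q^2 - 3*q - 10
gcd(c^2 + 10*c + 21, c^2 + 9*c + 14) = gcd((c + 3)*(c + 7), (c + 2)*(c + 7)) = c + 7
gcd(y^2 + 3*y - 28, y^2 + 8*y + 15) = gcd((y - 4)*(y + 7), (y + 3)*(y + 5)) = 1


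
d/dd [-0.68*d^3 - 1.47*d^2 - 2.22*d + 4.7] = -2.04*d^2 - 2.94*d - 2.22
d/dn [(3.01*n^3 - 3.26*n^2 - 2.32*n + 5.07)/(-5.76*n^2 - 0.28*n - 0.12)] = (-17.3376*n^4 - 1.6856*n^3 - 13.534*n^2 + 59.1888*n + 1.698)/(33.1776*n^4 + 3.2256*n^3 + 1.4608*n^2 + 0.0672*n + 0.0144)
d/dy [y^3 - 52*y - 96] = 3*y^2 - 52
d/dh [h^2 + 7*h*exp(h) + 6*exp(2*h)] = 7*h*exp(h) + 2*h + 12*exp(2*h) + 7*exp(h)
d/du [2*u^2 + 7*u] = 4*u + 7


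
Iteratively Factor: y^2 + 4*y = (y + 4)*(y)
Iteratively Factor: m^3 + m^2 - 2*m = (m)*(m^2 + m - 2) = m*(m + 2)*(m - 1)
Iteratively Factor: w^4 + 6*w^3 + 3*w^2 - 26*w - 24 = (w + 1)*(w^3 + 5*w^2 - 2*w - 24) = (w - 2)*(w + 1)*(w^2 + 7*w + 12) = (w - 2)*(w + 1)*(w + 3)*(w + 4)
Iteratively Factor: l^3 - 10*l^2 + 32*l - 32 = (l - 4)*(l^2 - 6*l + 8) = (l - 4)*(l - 2)*(l - 4)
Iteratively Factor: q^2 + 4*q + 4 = (q + 2)*(q + 2)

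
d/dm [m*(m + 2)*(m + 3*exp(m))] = 3*m^2*exp(m) + 3*m^2 + 12*m*exp(m) + 4*m + 6*exp(m)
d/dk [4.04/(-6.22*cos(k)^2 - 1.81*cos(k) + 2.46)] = -(50.2576*cos(k) + 7.3124)*sin(k)/(6.22*cos(k)^2 + 1.81*cos(k) - 2.46)^2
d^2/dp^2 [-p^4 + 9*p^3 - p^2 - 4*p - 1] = -12*p^2 + 54*p - 2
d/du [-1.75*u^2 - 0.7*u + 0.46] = -3.5*u - 0.7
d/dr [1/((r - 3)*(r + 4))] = (-2*r - 1)/(r^4 + 2*r^3 - 23*r^2 - 24*r + 144)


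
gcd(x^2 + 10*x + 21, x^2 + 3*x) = x + 3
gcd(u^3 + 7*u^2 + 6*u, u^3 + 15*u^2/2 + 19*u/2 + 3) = u^2 + 7*u + 6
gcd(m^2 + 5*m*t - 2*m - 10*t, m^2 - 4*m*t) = 1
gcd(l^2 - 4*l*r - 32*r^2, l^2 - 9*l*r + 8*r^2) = -l + 8*r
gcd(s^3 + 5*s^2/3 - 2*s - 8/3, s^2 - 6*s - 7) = s + 1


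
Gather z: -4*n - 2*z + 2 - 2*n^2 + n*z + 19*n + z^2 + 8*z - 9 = -2*n^2 + 15*n + z^2 + z*(n + 6) - 7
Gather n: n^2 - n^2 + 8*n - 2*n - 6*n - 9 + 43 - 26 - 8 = 0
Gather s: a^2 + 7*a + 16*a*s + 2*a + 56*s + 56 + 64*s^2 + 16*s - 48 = a^2 + 9*a + 64*s^2 + s*(16*a + 72) + 8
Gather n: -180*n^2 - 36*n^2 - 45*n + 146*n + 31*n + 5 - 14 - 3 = -216*n^2 + 132*n - 12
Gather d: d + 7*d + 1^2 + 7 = 8*d + 8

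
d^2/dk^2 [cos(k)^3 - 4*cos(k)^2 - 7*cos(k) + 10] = 25*cos(k)/4 + 8*cos(2*k) - 9*cos(3*k)/4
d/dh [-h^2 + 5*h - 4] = 5 - 2*h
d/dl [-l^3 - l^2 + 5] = l*(-3*l - 2)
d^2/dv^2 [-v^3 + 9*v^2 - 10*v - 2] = 18 - 6*v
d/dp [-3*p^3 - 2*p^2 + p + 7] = -9*p^2 - 4*p + 1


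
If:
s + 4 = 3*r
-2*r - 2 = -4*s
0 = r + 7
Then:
No Solution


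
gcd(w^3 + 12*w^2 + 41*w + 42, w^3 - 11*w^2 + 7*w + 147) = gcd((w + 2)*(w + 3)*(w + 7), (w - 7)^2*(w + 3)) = w + 3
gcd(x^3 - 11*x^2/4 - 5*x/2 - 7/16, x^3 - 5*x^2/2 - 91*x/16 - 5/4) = x + 1/4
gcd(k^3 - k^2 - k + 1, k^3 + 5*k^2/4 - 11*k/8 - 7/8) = k - 1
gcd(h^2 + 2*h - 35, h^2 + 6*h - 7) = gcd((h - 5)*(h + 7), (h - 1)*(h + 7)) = h + 7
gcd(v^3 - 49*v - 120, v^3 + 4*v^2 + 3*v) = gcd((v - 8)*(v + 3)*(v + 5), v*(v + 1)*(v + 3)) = v + 3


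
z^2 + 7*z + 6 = (z + 1)*(z + 6)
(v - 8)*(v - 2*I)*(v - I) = v^3 - 8*v^2 - 3*I*v^2 - 2*v + 24*I*v + 16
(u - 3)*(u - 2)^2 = u^3 - 7*u^2 + 16*u - 12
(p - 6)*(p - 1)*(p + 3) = p^3 - 4*p^2 - 15*p + 18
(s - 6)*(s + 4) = s^2 - 2*s - 24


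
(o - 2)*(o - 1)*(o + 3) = o^3 - 7*o + 6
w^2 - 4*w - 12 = (w - 6)*(w + 2)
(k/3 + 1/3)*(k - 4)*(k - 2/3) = k^3/3 - 11*k^2/9 - 2*k/3 + 8/9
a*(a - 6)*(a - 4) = a^3 - 10*a^2 + 24*a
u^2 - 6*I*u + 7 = (u - 7*I)*(u + I)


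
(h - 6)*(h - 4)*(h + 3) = h^3 - 7*h^2 - 6*h + 72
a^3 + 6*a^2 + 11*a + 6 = (a + 1)*(a + 2)*(a + 3)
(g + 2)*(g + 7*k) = g^2 + 7*g*k + 2*g + 14*k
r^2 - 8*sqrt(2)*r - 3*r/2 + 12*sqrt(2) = (r - 3/2)*(r - 8*sqrt(2))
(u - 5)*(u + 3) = u^2 - 2*u - 15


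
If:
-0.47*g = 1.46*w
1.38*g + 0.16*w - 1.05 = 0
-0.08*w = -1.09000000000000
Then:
No Solution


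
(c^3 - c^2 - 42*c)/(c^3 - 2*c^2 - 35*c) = (c + 6)/(c + 5)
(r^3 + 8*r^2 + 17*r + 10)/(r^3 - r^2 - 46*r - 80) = (r + 1)/(r - 8)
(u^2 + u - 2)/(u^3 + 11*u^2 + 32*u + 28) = (u - 1)/(u^2 + 9*u + 14)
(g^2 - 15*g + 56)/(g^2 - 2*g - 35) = (g - 8)/(g + 5)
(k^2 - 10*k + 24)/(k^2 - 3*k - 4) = (k - 6)/(k + 1)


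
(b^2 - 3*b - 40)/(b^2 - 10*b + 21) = (b^2 - 3*b - 40)/(b^2 - 10*b + 21)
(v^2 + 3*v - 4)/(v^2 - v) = (v + 4)/v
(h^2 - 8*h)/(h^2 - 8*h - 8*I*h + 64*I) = h/(h - 8*I)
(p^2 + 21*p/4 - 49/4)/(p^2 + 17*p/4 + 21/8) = 2*(4*p^2 + 21*p - 49)/(8*p^2 + 34*p + 21)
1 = 1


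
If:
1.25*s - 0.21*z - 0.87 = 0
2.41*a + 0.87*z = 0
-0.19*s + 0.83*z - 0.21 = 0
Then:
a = -0.15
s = 0.77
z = 0.43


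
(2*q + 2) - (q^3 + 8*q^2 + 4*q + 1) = -q^3 - 8*q^2 - 2*q + 1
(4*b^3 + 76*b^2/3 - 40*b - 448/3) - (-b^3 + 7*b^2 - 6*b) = 5*b^3 + 55*b^2/3 - 34*b - 448/3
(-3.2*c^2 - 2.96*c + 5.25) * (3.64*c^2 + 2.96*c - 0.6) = -11.648*c^4 - 20.2464*c^3 + 12.2684*c^2 + 17.316*c - 3.15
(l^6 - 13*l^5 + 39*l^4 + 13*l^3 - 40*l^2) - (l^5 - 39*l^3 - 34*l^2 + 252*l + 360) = l^6 - 14*l^5 + 39*l^4 + 52*l^3 - 6*l^2 - 252*l - 360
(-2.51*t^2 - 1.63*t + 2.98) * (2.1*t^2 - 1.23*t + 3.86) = -5.271*t^4 - 0.335700000000001*t^3 - 1.4257*t^2 - 9.9572*t + 11.5028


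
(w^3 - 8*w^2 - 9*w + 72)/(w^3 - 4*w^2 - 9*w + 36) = (w - 8)/(w - 4)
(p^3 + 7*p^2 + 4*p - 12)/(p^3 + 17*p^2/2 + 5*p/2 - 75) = 2*(p^2 + p - 2)/(2*p^2 + 5*p - 25)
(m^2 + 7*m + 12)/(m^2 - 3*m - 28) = (m + 3)/(m - 7)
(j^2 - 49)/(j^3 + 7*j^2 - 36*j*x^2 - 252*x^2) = (7 - j)/(-j^2 + 36*x^2)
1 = 1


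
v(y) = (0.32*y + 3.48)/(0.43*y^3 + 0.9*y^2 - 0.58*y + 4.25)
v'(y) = (0.32*y + 3.48)*(-1.29*y^2 - 1.8*y + 0.58)/(0.43*y^3 + 0.9*y^2 - 0.58*y + 4.25)^2 + 0.32/(0.43*y^3 + 0.9*y^2 - 0.58*y + 4.25)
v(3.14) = 0.18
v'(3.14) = -0.12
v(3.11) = 0.19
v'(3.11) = -0.12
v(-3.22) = 2.24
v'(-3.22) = -14.06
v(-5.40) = -0.05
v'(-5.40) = -0.05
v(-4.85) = -0.09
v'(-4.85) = -0.11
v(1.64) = 0.53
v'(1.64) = -0.36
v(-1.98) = 0.51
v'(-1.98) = -0.03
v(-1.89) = 0.51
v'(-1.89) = 0.00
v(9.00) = 0.02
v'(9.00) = -0.00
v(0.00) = 0.82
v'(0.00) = 0.19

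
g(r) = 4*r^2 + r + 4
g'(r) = 8*r + 1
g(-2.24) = 21.83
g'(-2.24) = -16.92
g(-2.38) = 24.28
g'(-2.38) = -18.04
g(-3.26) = 43.25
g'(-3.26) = -25.08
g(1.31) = 12.17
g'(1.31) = 11.48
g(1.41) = 13.36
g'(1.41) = 12.28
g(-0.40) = 4.24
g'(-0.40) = -2.20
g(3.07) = 44.77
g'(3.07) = 25.56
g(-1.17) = 8.31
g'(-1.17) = -8.36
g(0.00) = 4.00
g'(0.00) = 1.00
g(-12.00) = 568.00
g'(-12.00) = -95.00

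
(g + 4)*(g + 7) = g^2 + 11*g + 28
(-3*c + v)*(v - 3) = -3*c*v + 9*c + v^2 - 3*v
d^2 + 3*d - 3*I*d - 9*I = (d + 3)*(d - 3*I)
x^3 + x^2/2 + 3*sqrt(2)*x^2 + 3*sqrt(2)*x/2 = x*(x + 1/2)*(x + 3*sqrt(2))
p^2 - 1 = (p - 1)*(p + 1)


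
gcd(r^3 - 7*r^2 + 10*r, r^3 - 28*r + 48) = r - 2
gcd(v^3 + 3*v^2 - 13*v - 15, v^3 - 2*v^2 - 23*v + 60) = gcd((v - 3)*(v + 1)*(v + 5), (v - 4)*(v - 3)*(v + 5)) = v^2 + 2*v - 15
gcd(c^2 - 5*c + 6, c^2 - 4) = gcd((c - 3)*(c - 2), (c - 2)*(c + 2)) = c - 2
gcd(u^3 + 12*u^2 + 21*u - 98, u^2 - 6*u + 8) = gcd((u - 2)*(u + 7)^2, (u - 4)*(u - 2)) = u - 2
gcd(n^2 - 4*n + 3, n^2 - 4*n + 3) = n^2 - 4*n + 3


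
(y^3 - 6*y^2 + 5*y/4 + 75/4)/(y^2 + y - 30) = (y^2 - y - 15/4)/(y + 6)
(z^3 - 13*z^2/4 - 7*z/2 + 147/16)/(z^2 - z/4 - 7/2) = (z^2 - 5*z + 21/4)/(z - 2)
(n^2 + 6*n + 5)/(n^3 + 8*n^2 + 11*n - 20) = (n + 1)/(n^2 + 3*n - 4)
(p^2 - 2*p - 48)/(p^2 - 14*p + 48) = (p + 6)/(p - 6)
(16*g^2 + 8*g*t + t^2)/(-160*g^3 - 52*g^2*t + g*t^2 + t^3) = (4*g + t)/(-40*g^2 - 3*g*t + t^2)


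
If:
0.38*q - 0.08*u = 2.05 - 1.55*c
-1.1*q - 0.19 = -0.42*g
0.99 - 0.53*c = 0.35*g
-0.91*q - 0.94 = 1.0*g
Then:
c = 2.25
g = -0.58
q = -0.39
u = 16.13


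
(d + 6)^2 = d^2 + 12*d + 36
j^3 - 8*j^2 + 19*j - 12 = (j - 4)*(j - 3)*(j - 1)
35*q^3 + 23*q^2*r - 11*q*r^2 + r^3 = (-7*q + r)*(-5*q + r)*(q + r)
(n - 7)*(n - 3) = n^2 - 10*n + 21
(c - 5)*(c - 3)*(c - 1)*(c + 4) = c^4 - 5*c^3 - 13*c^2 + 77*c - 60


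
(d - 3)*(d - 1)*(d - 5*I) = d^3 - 4*d^2 - 5*I*d^2 + 3*d + 20*I*d - 15*I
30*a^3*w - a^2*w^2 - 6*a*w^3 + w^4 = w*(-5*a + w)*(-3*a + w)*(2*a + w)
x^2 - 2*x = x*(x - 2)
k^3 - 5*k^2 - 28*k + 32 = (k - 8)*(k - 1)*(k + 4)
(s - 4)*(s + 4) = s^2 - 16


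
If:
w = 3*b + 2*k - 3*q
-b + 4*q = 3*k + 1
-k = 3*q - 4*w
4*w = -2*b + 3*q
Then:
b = 15/67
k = -30/67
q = -2/67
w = -9/67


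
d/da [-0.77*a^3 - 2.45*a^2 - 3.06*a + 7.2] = -2.31*a^2 - 4.9*a - 3.06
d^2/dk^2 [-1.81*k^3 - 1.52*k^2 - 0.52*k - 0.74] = -10.86*k - 3.04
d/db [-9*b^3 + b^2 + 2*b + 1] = -27*b^2 + 2*b + 2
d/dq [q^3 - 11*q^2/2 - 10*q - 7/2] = 3*q^2 - 11*q - 10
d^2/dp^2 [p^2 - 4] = 2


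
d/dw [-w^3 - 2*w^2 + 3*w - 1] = -3*w^2 - 4*w + 3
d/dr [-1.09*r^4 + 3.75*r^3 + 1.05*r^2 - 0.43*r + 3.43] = -4.36*r^3 + 11.25*r^2 + 2.1*r - 0.43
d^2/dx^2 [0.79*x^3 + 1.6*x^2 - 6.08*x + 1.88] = 4.74*x + 3.2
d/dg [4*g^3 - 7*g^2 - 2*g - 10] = 12*g^2 - 14*g - 2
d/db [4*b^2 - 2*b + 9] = 8*b - 2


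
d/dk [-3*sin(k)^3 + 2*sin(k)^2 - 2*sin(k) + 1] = (-9*sin(k)^2 + 4*sin(k) - 2)*cos(k)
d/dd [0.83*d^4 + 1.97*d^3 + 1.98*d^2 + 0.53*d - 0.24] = 3.32*d^3 + 5.91*d^2 + 3.96*d + 0.53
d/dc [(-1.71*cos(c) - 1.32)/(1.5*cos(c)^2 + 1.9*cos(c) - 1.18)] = (2.565*sin(c)^2 - 3.96*cos(c) - 7.0908)*sin(c)/(1.5*cos(c)^2 + 1.9*cos(c) - 1.18)^2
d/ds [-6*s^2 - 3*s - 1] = -12*s - 3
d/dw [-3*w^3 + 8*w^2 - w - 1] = -9*w^2 + 16*w - 1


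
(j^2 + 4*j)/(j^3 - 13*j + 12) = j/(j^2 - 4*j + 3)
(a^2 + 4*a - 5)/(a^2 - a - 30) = (a - 1)/(a - 6)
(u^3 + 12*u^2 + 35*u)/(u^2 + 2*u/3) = 3*(u^2 + 12*u + 35)/(3*u + 2)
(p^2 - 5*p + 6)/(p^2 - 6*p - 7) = (-p^2 + 5*p - 6)/(-p^2 + 6*p + 7)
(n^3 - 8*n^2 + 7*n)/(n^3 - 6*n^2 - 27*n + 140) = n*(n - 1)/(n^2 + n - 20)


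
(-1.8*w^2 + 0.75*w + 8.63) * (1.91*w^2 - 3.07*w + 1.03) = -3.438*w^4 + 6.9585*w^3 + 12.3268*w^2 - 25.7216*w + 8.8889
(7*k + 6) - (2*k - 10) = 5*k + 16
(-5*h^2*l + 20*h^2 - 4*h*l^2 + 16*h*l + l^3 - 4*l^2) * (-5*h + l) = 25*h^3*l - 100*h^3 + 15*h^2*l^2 - 60*h^2*l - 9*h*l^3 + 36*h*l^2 + l^4 - 4*l^3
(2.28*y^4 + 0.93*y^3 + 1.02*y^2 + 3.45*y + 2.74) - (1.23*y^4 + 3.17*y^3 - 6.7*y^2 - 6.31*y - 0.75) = 1.05*y^4 - 2.24*y^3 + 7.72*y^2 + 9.76*y + 3.49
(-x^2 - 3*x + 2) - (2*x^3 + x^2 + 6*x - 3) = -2*x^3 - 2*x^2 - 9*x + 5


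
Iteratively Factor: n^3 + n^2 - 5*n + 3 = (n + 3)*(n^2 - 2*n + 1) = (n - 1)*(n + 3)*(n - 1)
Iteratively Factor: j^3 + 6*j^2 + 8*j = (j + 4)*(j^2 + 2*j) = j*(j + 4)*(j + 2)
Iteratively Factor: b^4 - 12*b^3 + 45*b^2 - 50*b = (b - 5)*(b^3 - 7*b^2 + 10*b) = b*(b - 5)*(b^2 - 7*b + 10) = b*(b - 5)*(b - 2)*(b - 5)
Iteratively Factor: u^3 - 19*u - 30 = (u - 5)*(u^2 + 5*u + 6) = (u - 5)*(u + 2)*(u + 3)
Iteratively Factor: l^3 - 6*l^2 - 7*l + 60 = (l - 5)*(l^2 - l - 12) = (l - 5)*(l + 3)*(l - 4)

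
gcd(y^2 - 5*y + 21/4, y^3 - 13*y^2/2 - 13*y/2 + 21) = y - 3/2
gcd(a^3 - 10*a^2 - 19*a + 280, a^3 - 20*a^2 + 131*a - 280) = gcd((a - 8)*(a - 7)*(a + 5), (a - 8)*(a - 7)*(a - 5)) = a^2 - 15*a + 56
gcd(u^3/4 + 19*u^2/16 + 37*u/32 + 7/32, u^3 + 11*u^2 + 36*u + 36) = 1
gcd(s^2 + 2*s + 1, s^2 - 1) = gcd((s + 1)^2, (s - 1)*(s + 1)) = s + 1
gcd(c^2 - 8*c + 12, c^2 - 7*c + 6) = c - 6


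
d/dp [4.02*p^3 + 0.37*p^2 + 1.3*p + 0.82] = 12.06*p^2 + 0.74*p + 1.3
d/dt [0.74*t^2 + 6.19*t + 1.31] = 1.48*t + 6.19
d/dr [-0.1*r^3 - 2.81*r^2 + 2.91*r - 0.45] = -0.3*r^2 - 5.62*r + 2.91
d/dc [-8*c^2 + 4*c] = 4 - 16*c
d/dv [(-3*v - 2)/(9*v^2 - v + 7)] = (-27*v^2 + 3*v + (3*v + 2)*(18*v - 1) - 21)/(9*v^2 - v + 7)^2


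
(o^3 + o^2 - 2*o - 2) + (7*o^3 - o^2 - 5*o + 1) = 8*o^3 - 7*o - 1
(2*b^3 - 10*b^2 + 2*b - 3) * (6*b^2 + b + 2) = 12*b^5 - 58*b^4 + 6*b^3 - 36*b^2 + b - 6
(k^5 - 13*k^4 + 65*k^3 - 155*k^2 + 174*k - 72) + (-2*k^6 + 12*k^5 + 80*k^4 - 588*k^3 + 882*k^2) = -2*k^6 + 13*k^5 + 67*k^4 - 523*k^3 + 727*k^2 + 174*k - 72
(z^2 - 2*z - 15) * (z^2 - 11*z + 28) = z^4 - 13*z^3 + 35*z^2 + 109*z - 420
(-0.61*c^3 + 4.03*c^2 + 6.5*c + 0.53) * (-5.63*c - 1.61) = 3.4343*c^4 - 21.7068*c^3 - 43.0833*c^2 - 13.4489*c - 0.8533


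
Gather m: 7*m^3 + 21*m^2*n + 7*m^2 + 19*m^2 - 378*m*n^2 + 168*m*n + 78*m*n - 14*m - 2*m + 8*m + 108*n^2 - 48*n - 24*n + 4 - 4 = 7*m^3 + m^2*(21*n + 26) + m*(-378*n^2 + 246*n - 8) + 108*n^2 - 72*n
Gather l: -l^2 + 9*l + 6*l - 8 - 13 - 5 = -l^2 + 15*l - 26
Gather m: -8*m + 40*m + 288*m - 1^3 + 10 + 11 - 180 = 320*m - 160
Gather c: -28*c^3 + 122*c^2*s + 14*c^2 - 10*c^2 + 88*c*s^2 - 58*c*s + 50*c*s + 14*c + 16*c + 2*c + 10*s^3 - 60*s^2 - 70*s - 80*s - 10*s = -28*c^3 + c^2*(122*s + 4) + c*(88*s^2 - 8*s + 32) + 10*s^3 - 60*s^2 - 160*s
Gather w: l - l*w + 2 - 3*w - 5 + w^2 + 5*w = l + w^2 + w*(2 - l) - 3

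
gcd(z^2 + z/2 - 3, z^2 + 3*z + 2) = z + 2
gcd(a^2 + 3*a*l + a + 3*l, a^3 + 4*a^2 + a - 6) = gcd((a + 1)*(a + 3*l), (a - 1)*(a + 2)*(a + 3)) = 1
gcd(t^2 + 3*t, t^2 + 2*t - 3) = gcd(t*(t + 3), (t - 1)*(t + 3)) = t + 3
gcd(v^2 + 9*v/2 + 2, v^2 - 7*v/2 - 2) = v + 1/2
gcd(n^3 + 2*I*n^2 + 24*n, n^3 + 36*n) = n^2 + 6*I*n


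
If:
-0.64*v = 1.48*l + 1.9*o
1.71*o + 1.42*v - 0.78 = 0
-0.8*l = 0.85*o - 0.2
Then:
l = -1.48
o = 1.63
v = -1.41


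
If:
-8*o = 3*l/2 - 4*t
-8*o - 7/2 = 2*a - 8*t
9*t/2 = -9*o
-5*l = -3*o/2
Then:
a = -7/4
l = 0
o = 0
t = 0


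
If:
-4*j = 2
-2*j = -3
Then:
No Solution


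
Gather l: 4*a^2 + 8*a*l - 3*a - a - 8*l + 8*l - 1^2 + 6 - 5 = 4*a^2 + 8*a*l - 4*a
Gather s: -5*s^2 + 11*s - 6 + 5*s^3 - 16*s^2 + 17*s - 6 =5*s^3 - 21*s^2 + 28*s - 12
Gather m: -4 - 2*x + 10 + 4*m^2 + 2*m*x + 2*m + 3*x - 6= 4*m^2 + m*(2*x + 2) + x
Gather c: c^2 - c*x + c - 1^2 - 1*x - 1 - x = c^2 + c*(1 - x) - 2*x - 2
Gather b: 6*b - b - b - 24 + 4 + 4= 4*b - 16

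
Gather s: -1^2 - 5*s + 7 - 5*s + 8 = 14 - 10*s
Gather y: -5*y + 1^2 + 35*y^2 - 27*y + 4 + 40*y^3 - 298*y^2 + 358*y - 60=40*y^3 - 263*y^2 + 326*y - 55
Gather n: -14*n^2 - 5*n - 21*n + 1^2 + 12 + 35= -14*n^2 - 26*n + 48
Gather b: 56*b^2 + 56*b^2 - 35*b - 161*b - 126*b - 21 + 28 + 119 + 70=112*b^2 - 322*b + 196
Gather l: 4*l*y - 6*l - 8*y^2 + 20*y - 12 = l*(4*y - 6) - 8*y^2 + 20*y - 12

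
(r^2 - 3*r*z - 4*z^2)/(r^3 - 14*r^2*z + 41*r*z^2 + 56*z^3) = (r - 4*z)/(r^2 - 15*r*z + 56*z^2)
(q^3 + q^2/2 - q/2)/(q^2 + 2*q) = (2*q^2 + q - 1)/(2*(q + 2))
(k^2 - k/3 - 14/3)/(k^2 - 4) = (k - 7/3)/(k - 2)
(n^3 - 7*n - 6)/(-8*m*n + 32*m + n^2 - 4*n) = (-n^3 + 7*n + 6)/(8*m*n - 32*m - n^2 + 4*n)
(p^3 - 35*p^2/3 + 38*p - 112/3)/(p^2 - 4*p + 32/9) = 3*(p^2 - 9*p + 14)/(3*p - 4)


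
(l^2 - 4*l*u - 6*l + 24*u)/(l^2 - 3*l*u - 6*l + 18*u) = (-l + 4*u)/(-l + 3*u)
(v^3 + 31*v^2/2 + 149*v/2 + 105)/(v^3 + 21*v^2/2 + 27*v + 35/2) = (v + 6)/(v + 1)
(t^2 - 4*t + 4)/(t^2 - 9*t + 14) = (t - 2)/(t - 7)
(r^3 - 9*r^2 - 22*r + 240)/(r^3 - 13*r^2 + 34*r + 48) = (r + 5)/(r + 1)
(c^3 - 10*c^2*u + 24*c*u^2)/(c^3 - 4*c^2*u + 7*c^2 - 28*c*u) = (c - 6*u)/(c + 7)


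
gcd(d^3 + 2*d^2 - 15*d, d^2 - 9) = d - 3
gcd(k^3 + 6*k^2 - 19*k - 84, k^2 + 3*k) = k + 3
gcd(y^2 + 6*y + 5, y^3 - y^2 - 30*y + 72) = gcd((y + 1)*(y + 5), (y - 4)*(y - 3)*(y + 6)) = 1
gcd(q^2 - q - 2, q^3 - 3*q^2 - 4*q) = q + 1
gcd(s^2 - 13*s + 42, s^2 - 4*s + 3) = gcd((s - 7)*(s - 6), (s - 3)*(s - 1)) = 1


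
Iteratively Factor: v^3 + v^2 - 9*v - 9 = (v + 1)*(v^2 - 9) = (v + 1)*(v + 3)*(v - 3)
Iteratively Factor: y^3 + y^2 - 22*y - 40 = (y - 5)*(y^2 + 6*y + 8) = (y - 5)*(y + 4)*(y + 2)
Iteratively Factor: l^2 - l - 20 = (l - 5)*(l + 4)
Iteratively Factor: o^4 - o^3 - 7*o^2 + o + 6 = (o - 3)*(o^3 + 2*o^2 - o - 2) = (o - 3)*(o - 1)*(o^2 + 3*o + 2) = (o - 3)*(o - 1)*(o + 2)*(o + 1)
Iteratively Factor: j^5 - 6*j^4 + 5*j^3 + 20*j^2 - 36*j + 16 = (j - 4)*(j^4 - 2*j^3 - 3*j^2 + 8*j - 4) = (j - 4)*(j - 1)*(j^3 - j^2 - 4*j + 4) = (j - 4)*(j - 2)*(j - 1)*(j^2 + j - 2) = (j - 4)*(j - 2)*(j - 1)*(j + 2)*(j - 1)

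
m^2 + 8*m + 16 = (m + 4)^2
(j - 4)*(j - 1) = j^2 - 5*j + 4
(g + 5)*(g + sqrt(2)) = g^2 + sqrt(2)*g + 5*g + 5*sqrt(2)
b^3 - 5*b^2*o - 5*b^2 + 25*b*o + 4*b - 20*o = (b - 4)*(b - 1)*(b - 5*o)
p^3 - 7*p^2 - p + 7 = (p - 7)*(p - 1)*(p + 1)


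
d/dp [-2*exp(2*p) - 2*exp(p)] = (-4*exp(p) - 2)*exp(p)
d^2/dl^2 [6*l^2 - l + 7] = 12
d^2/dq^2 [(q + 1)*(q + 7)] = 2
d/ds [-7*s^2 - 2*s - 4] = -14*s - 2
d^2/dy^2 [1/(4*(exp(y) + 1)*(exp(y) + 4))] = (4*exp(3*y) + 15*exp(2*y) + 9*exp(y) - 20)*exp(y)/(4*(exp(6*y) + 15*exp(5*y) + 87*exp(4*y) + 245*exp(3*y) + 348*exp(2*y) + 240*exp(y) + 64))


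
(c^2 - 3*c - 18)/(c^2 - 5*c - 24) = (c - 6)/(c - 8)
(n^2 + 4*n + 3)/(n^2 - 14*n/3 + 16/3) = 3*(n^2 + 4*n + 3)/(3*n^2 - 14*n + 16)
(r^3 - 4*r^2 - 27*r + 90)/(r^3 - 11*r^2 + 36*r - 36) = (r + 5)/(r - 2)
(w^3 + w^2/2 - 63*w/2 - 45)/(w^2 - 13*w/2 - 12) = (w^2 - w - 30)/(w - 8)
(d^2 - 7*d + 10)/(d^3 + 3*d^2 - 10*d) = (d - 5)/(d*(d + 5))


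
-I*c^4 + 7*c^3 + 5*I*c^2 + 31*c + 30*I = (c - 2*I)*(c + 3*I)*(c + 5*I)*(-I*c + 1)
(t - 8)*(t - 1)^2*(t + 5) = t^4 - 5*t^3 - 33*t^2 + 77*t - 40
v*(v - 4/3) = v^2 - 4*v/3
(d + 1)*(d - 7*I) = d^2 + d - 7*I*d - 7*I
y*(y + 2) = y^2 + 2*y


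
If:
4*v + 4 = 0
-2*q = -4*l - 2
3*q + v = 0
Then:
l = -1/3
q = 1/3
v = -1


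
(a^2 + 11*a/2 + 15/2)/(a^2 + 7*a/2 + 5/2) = (a + 3)/(a + 1)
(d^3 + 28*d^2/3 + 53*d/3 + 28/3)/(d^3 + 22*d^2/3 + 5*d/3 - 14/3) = (3*d + 4)/(3*d - 2)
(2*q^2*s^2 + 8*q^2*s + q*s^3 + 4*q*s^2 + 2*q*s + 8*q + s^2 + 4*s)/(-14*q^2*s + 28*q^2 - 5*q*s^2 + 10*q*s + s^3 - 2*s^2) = (-q*s^2 - 4*q*s - s - 4)/(7*q*s - 14*q - s^2 + 2*s)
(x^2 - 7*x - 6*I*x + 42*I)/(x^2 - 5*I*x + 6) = (x - 7)/(x + I)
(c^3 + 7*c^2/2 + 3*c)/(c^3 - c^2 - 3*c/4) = 2*(2*c^2 + 7*c + 6)/(4*c^2 - 4*c - 3)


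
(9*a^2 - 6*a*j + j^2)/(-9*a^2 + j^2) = (-3*a + j)/(3*a + j)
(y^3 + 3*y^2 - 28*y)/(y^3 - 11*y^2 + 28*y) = (y + 7)/(y - 7)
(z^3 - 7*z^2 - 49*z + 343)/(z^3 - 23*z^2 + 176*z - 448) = (z^2 - 49)/(z^2 - 16*z + 64)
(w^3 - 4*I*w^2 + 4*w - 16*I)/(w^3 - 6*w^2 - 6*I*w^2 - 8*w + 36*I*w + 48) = (w + 2*I)/(w - 6)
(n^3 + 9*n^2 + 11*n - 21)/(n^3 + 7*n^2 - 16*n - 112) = (n^2 + 2*n - 3)/(n^2 - 16)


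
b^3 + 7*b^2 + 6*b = b*(b + 1)*(b + 6)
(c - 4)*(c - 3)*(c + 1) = c^3 - 6*c^2 + 5*c + 12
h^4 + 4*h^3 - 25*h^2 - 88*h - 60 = (h - 5)*(h + 1)*(h + 2)*(h + 6)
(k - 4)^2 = k^2 - 8*k + 16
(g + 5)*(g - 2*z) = g^2 - 2*g*z + 5*g - 10*z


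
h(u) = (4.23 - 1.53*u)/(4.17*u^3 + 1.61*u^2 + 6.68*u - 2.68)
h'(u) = (4.23 - 1.53*u)*(-12.51*u^2 - 3.22*u - 6.68)/(4.17*u^3 + 1.61*u^2 + 6.68*u - 2.68)^2 - 1.53/(4.17*u^3 + 1.61*u^2 + 6.68*u - 2.68)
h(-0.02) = -1.51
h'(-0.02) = -3.02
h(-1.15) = -0.41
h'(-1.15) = -0.45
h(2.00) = 0.02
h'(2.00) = -0.06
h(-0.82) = -0.59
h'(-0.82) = -0.61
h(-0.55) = -0.77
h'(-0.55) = -0.79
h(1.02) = 0.26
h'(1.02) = -0.74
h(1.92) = 0.03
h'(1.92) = -0.07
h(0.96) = 0.31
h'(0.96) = -0.91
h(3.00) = -0.00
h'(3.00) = -0.01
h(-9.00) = -0.01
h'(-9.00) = -0.00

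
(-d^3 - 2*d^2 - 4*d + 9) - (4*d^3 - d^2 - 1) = -5*d^3 - d^2 - 4*d + 10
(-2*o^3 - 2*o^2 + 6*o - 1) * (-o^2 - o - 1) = 2*o^5 + 4*o^4 - 2*o^3 - 3*o^2 - 5*o + 1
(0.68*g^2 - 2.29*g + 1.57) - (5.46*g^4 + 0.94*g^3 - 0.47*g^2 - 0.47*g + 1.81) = -5.46*g^4 - 0.94*g^3 + 1.15*g^2 - 1.82*g - 0.24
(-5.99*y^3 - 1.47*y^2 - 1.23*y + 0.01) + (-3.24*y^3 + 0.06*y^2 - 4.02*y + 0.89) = -9.23*y^3 - 1.41*y^2 - 5.25*y + 0.9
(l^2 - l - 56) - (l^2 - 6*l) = 5*l - 56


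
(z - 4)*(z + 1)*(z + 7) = z^3 + 4*z^2 - 25*z - 28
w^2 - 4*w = w*(w - 4)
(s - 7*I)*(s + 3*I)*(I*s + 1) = I*s^3 + 5*s^2 + 17*I*s + 21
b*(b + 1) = b^2 + b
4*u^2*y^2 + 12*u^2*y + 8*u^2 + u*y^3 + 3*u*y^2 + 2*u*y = (4*u + y)*(y + 2)*(u*y + u)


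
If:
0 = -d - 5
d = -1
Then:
No Solution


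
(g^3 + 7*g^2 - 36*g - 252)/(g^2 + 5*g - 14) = (g^2 - 36)/(g - 2)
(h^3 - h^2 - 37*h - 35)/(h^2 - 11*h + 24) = (h^3 - h^2 - 37*h - 35)/(h^2 - 11*h + 24)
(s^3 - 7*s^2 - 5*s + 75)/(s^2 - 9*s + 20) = (s^2 - 2*s - 15)/(s - 4)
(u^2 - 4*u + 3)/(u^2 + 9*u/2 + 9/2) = 2*(u^2 - 4*u + 3)/(2*u^2 + 9*u + 9)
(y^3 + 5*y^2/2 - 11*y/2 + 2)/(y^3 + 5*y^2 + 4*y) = (2*y^2 - 3*y + 1)/(2*y*(y + 1))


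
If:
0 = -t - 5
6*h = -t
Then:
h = 5/6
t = -5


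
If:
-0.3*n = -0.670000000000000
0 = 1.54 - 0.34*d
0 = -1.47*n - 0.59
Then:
No Solution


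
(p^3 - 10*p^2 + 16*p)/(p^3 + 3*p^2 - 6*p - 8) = p*(p - 8)/(p^2 + 5*p + 4)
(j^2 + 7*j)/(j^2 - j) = (j + 7)/(j - 1)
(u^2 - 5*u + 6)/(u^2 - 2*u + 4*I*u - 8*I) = (u - 3)/(u + 4*I)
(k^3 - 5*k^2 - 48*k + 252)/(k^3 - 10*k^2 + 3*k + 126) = (k^2 + k - 42)/(k^2 - 4*k - 21)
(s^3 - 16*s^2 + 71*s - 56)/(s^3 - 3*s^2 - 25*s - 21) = (s^2 - 9*s + 8)/(s^2 + 4*s + 3)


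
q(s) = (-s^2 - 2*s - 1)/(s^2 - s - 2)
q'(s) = (1 - 2*s)*(-s^2 - 2*s - 1)/(s^2 - s - 2)^2 + (-2*s - 2)/(s^2 - s - 2)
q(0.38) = 0.85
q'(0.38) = 1.14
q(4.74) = -2.09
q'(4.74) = 0.40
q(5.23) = -1.93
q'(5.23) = 0.29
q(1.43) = 4.26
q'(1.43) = 9.23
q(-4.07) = -0.51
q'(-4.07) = 0.08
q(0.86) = 1.63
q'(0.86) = 2.31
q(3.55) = -2.94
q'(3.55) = 1.25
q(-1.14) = -0.04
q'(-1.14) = 0.30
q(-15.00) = -0.82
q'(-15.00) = 0.01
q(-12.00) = -0.79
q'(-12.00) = 0.02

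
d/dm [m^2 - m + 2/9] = 2*m - 1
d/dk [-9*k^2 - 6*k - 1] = -18*k - 6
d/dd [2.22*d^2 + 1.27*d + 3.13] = 4.44*d + 1.27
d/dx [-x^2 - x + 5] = -2*x - 1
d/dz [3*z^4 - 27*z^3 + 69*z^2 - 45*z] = 12*z^3 - 81*z^2 + 138*z - 45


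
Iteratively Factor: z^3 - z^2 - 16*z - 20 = (z + 2)*(z^2 - 3*z - 10) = (z - 5)*(z + 2)*(z + 2)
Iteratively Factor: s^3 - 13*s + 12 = (s - 3)*(s^2 + 3*s - 4) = (s - 3)*(s - 1)*(s + 4)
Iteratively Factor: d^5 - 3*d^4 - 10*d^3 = (d + 2)*(d^4 - 5*d^3) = (d - 5)*(d + 2)*(d^3) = d*(d - 5)*(d + 2)*(d^2) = d^2*(d - 5)*(d + 2)*(d)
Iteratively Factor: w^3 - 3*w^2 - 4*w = (w)*(w^2 - 3*w - 4) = w*(w + 1)*(w - 4)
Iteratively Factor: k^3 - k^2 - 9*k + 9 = (k + 3)*(k^2 - 4*k + 3) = (k - 3)*(k + 3)*(k - 1)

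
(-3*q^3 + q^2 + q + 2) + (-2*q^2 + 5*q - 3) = -3*q^3 - q^2 + 6*q - 1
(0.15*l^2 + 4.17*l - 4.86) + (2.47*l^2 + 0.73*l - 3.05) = 2.62*l^2 + 4.9*l - 7.91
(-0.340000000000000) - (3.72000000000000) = -4.06000000000000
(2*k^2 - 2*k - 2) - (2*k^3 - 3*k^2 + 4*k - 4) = -2*k^3 + 5*k^2 - 6*k + 2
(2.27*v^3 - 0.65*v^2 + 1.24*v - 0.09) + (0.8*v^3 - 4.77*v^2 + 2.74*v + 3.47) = 3.07*v^3 - 5.42*v^2 + 3.98*v + 3.38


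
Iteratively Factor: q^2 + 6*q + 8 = (q + 4)*(q + 2)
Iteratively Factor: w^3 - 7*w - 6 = (w + 1)*(w^2 - w - 6) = (w + 1)*(w + 2)*(w - 3)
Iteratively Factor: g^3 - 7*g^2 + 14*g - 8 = (g - 1)*(g^2 - 6*g + 8) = (g - 2)*(g - 1)*(g - 4)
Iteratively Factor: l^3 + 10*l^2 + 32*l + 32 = (l + 4)*(l^2 + 6*l + 8) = (l + 2)*(l + 4)*(l + 4)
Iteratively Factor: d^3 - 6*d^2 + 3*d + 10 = (d + 1)*(d^2 - 7*d + 10) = (d - 5)*(d + 1)*(d - 2)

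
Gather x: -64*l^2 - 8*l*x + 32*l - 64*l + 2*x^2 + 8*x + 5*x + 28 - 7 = -64*l^2 - 32*l + 2*x^2 + x*(13 - 8*l) + 21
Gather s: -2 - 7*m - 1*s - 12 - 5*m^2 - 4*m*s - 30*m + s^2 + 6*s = -5*m^2 - 37*m + s^2 + s*(5 - 4*m) - 14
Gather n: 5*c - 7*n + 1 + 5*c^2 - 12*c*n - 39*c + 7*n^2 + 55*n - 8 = 5*c^2 - 34*c + 7*n^2 + n*(48 - 12*c) - 7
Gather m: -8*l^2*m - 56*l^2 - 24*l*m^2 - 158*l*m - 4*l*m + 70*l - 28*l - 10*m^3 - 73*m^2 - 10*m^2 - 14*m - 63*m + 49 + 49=-56*l^2 + 42*l - 10*m^3 + m^2*(-24*l - 83) + m*(-8*l^2 - 162*l - 77) + 98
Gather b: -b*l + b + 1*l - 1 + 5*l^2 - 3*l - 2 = b*(1 - l) + 5*l^2 - 2*l - 3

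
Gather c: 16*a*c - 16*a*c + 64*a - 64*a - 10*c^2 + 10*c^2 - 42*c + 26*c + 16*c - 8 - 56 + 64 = 0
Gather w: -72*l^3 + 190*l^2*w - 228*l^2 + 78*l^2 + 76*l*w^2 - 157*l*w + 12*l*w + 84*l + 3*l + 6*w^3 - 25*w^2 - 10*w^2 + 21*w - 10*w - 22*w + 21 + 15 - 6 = -72*l^3 - 150*l^2 + 87*l + 6*w^3 + w^2*(76*l - 35) + w*(190*l^2 - 145*l - 11) + 30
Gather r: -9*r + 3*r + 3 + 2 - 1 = 4 - 6*r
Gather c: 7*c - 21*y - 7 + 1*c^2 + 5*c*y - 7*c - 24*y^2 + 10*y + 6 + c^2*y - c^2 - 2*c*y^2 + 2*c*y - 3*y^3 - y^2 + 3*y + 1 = c^2*y + c*(-2*y^2 + 7*y) - 3*y^3 - 25*y^2 - 8*y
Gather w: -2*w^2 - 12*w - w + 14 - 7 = -2*w^2 - 13*w + 7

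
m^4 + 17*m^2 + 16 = (m - 4*I)*(m - I)*(m + I)*(m + 4*I)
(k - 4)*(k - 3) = k^2 - 7*k + 12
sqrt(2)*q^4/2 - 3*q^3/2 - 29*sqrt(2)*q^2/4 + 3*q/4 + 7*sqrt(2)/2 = (q - 7*sqrt(2)/2)*(q - sqrt(2)/2)*(q + 2*sqrt(2))*(sqrt(2)*q/2 + 1/2)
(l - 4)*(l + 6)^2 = l^3 + 8*l^2 - 12*l - 144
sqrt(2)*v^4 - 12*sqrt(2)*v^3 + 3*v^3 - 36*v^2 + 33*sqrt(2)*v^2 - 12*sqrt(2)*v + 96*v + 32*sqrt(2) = (v - 8)*(v - 4)*(v + sqrt(2))*(sqrt(2)*v + 1)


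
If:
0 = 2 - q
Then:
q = 2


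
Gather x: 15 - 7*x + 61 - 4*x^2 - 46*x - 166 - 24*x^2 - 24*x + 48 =-28*x^2 - 77*x - 42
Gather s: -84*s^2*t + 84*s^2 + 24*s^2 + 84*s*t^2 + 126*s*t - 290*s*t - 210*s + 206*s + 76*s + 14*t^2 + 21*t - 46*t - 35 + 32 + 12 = s^2*(108 - 84*t) + s*(84*t^2 - 164*t + 72) + 14*t^2 - 25*t + 9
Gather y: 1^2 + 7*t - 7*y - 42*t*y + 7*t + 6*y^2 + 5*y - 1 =14*t + 6*y^2 + y*(-42*t - 2)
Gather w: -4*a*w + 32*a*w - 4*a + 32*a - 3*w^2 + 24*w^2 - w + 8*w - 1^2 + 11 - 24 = 28*a + 21*w^2 + w*(28*a + 7) - 14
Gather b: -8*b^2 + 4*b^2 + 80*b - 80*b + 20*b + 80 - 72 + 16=-4*b^2 + 20*b + 24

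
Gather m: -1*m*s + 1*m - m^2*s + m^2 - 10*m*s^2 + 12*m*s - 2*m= m^2*(1 - s) + m*(-10*s^2 + 11*s - 1)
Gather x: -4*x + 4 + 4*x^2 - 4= 4*x^2 - 4*x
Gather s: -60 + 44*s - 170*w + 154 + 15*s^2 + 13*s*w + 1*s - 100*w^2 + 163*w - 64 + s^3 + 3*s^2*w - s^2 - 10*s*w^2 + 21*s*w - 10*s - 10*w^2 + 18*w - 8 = s^3 + s^2*(3*w + 14) + s*(-10*w^2 + 34*w + 35) - 110*w^2 + 11*w + 22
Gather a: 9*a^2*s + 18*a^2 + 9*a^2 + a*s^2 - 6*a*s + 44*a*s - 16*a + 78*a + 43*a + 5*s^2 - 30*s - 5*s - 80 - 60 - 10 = a^2*(9*s + 27) + a*(s^2 + 38*s + 105) + 5*s^2 - 35*s - 150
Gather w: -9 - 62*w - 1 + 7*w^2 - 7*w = 7*w^2 - 69*w - 10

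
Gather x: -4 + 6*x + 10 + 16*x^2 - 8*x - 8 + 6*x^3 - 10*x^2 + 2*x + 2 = 6*x^3 + 6*x^2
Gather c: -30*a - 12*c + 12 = -30*a - 12*c + 12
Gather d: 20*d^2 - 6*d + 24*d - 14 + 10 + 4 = 20*d^2 + 18*d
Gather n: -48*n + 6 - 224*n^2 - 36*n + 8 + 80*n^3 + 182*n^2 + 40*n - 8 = 80*n^3 - 42*n^2 - 44*n + 6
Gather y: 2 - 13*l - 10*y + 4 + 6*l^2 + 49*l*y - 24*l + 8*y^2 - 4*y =6*l^2 - 37*l + 8*y^2 + y*(49*l - 14) + 6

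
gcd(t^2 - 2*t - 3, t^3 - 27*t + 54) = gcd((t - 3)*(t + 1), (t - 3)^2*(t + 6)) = t - 3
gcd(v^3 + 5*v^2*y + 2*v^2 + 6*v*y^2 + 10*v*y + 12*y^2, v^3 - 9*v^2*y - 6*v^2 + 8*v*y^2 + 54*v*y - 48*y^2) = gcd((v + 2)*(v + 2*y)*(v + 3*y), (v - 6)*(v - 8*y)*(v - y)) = 1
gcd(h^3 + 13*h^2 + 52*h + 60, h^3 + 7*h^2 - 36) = h + 6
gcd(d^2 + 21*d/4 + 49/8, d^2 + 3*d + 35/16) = d + 7/4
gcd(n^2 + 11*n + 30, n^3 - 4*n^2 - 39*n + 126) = n + 6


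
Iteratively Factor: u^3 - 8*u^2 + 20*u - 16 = (u - 2)*(u^2 - 6*u + 8) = (u - 2)^2*(u - 4)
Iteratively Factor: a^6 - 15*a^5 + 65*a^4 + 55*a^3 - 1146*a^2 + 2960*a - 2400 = (a - 2)*(a^5 - 13*a^4 + 39*a^3 + 133*a^2 - 880*a + 1200) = (a - 3)*(a - 2)*(a^4 - 10*a^3 + 9*a^2 + 160*a - 400) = (a - 4)*(a - 3)*(a - 2)*(a^3 - 6*a^2 - 15*a + 100) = (a - 4)*(a - 3)*(a - 2)*(a + 4)*(a^2 - 10*a + 25) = (a - 5)*(a - 4)*(a - 3)*(a - 2)*(a + 4)*(a - 5)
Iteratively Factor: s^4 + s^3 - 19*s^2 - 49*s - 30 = (s + 2)*(s^3 - s^2 - 17*s - 15) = (s + 1)*(s + 2)*(s^2 - 2*s - 15) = (s - 5)*(s + 1)*(s + 2)*(s + 3)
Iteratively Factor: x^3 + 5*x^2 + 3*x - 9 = (x + 3)*(x^2 + 2*x - 3) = (x - 1)*(x + 3)*(x + 3)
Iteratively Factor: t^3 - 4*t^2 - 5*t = (t + 1)*(t^2 - 5*t) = (t - 5)*(t + 1)*(t)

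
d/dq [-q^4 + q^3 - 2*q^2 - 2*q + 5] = -4*q^3 + 3*q^2 - 4*q - 2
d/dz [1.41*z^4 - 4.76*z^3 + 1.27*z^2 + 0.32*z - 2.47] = 5.64*z^3 - 14.28*z^2 + 2.54*z + 0.32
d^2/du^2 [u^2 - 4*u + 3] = 2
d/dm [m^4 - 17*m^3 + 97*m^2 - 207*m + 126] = 4*m^3 - 51*m^2 + 194*m - 207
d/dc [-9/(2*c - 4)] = 9/(2*(c - 2)^2)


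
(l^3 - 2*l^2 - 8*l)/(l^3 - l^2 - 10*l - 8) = l/(l + 1)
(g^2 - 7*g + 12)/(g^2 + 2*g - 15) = (g - 4)/(g + 5)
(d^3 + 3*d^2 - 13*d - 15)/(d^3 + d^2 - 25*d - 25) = (d - 3)/(d - 5)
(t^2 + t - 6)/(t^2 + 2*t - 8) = (t + 3)/(t + 4)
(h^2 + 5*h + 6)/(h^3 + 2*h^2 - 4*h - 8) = (h + 3)/(h^2 - 4)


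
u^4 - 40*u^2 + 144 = (u - 6)*(u - 2)*(u + 2)*(u + 6)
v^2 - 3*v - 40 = (v - 8)*(v + 5)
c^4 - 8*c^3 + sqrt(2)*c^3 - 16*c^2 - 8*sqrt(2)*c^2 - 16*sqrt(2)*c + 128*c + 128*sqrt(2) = (c - 8)*(c - 4)*(c + 4)*(c + sqrt(2))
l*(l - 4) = l^2 - 4*l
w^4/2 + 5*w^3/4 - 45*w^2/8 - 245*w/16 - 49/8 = (w/2 + 1)*(w - 7/2)*(w + 1/2)*(w + 7/2)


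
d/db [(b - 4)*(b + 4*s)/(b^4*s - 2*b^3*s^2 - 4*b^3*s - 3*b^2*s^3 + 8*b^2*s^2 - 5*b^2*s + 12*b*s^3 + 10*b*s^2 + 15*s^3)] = 2*(-(b - 4)*(b + 4*s)*(2*b^3 - 3*b^2*s - 6*b^2 - 3*b*s^2 + 8*b*s - 5*b + 6*s^2 + 5*s) + (b + 2*s - 2)*(b^4 - 2*b^3*s - 4*b^3 - 3*b^2*s^2 + 8*b^2*s - 5*b^2 + 12*b*s^2 + 10*b*s + 15*s^2))/(s*(b^4 - 2*b^3*s - 4*b^3 - 3*b^2*s^2 + 8*b^2*s - 5*b^2 + 12*b*s^2 + 10*b*s + 15*s^2)^2)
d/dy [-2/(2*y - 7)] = 4/(2*y - 7)^2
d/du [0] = 0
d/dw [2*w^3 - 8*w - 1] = 6*w^2 - 8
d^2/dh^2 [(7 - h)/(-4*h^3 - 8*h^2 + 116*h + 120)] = ((h - 7)*(3*h^2 + 4*h - 29)^2 + (-3*h^2 - 4*h - (h - 7)*(3*h + 2) + 29)*(h^3 + 2*h^2 - 29*h - 30))/(2*(h^3 + 2*h^2 - 29*h - 30)^3)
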